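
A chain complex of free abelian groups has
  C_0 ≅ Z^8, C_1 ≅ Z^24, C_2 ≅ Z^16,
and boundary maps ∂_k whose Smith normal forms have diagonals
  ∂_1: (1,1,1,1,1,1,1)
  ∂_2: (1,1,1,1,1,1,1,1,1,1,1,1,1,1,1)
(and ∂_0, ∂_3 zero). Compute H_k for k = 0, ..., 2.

H_0: b_0 = 8 − 0 − 7 = 1; torsion from ∂_1 factors > 1: none. So H_0 ≅ Z.
H_1: b_1 = 24 − 7 − 15 = 2; torsion from ∂_2 factors > 1: none. So H_1 ≅ Z^2.
H_2: b_2 = 16 − 15 − 0 = 1; torsion from ∂_3 factors > 1: none. So H_2 ≅ Z.

H_0 ≅ Z,  H_1 ≅ Z^2,  H_2 ≅ Z.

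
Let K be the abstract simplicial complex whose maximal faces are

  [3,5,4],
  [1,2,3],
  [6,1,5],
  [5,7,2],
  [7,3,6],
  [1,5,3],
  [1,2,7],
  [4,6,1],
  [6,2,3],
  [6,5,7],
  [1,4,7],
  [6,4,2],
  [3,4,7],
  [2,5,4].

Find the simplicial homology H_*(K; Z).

H_0 ≅ Z,  H_1 ≅ Z^2,  H_2 ≅ Z.

Order the vertices as 1 < 2 < 3 < 4 < 5 < 6 < 7. Listing each simplex with vertices in this order, K has dimension 2 with simplices:

  0-simplices (7): [1], [2], [3], [4], [5], [6], [7]
  1-simplices (21): [1,2], [1,3], [1,4], [1,5], [1,6], [1,7], [2,3], [2,4], [2,5], [2,6], [2,7], [3,4], [3,5], [3,6], [3,7], [4,5], [4,6], [4,7], [5,6], [5,7], [6,7]
  2-simplices (14): [1,2,3], [1,2,7], [1,3,5], [1,4,6], [1,4,7], [1,5,6], [2,3,6], [2,4,5], [2,4,6], [2,5,7], [3,4,5], [3,4,7], [3,6,7], [5,6,7]

giving chain groups C_0 ≅ Z^7, C_1 ≅ Z^21, C_2 ≅ Z^14.

Boundary ∂_1: C_1 → C_0 sends each edge [p,q] (with p < q) to q − p. For instance
  ∂[5,6] = [6] − [5].
As a 7×21 matrix over Z this has rank 6, with invariant factors (1,1,1,1,1,1).

The boundary map ∂_2: C_2 → C_1 acts by ∂[p,q,r] = [q,r] − [p,r] + [p,q]. For instance
  ∂[1,5,6] = [5,6] − [1,6] + [1,5],
  ∂[1,4,6] = [4,6] − [1,6] + [1,4].
This gives a 21×14 integer matrix of rank 13; reducing to Smith normal form yields diagonal entries (1,1,1,1,1,1,1,1,1,1,1,1,1).

From H_k ≅ ker(∂_k) / im(∂_{k+1}) we obtain:

  H_0: rank C_0 − rank ∂_1 = 7 − 6 = 1, and the invariant factors of ∂_1 are all 1, so H_0 = Z.
  H_1: rank ker ∂_1 − rank ∂_2 = (21 − 6) − 13 = 2, and the invariant factors of ∂_2 are all 1, so H_1 = Z^2.
  H_2: rank ker ∂_2 − rank ∂_3 = (14 − 13) − 0 = 1, and there is no ∂_3, so H_2 = Z.

As a check, the Euler characteristic is 7 − 21 + 14 = 0, which agrees with 1 − 2 + 1 = 0.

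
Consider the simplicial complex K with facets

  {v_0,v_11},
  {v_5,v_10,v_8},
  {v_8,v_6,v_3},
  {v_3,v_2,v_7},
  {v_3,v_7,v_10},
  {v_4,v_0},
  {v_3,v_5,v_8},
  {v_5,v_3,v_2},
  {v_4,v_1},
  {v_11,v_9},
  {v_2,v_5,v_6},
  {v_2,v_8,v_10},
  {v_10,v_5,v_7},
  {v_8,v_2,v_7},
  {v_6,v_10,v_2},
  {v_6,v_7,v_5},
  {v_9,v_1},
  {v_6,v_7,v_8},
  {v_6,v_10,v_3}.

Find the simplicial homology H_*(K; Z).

H_0 = Z^2,  H_1 = Z^3,  H_2 = Z.

We work with the vertex ordering v_0 < v_1 < v_2 < v_3 < v_4 < v_5 < v_6 < v_7 < v_8 < v_9 < v_10 < v_11. The simplices of K, each written with vertices in increasing order, are:

  0-simplices (12): [v_0], [v_1], [v_2], [v_3], [v_4], [v_5], [v_6], [v_7], [v_8], [v_9], [v_10], [v_11]
  1-simplices (26): (26 of them)
  2-simplices (14): (14 of them)

so the chain groups are C_0 ≅ Z^12, C_1 ≅ Z^26, C_2 ≅ Z^14.

∂_1: C_1 → C_0 sends each edge [p,q] (with p < q) to q − p. For instance
  ∂[v_0,v_4] = [v_4] − [v_0].
This gives a 12×26 integer matrix of rank 10; reducing to Smith normal form yields diagonal entries (1,1,1,1,1,1,1,1,1,1).

∂_2: C_2 → C_1 maps a triangle to the signed sum of its edges. For instance
  ∂[v_3,v_6,v_10] = [v_6,v_10] − [v_3,v_10] + [v_3,v_6],
  ∂[v_2,v_3,v_5] = [v_3,v_5] − [v_2,v_5] + [v_2,v_3].
The 26×14 boundary matrix has rank 13 and Smith normal form diag(1,1,1,1,1,1,1,1,1,1,1,1,1).

From H_k ≅ ker(∂_k) / im(∂_{k+1}) we obtain:

  H_0: rank C_0 − rank ∂_1 = 12 − 10 = 2, and the invariant factors of ∂_1 are all 1, so H_0 = Z^2.
  H_1: rank ker ∂_1 − rank ∂_2 = (26 − 10) − 13 = 3, and the invariant factors of ∂_2 are all 1, so H_1 = Z^3.
  H_2: rank ker ∂_2 − rank ∂_3 = (14 − 13) − 0 = 1, and there is no ∂_3, so H_2 = Z.

As a check, the Euler characteristic is 12 − 26 + 14 = 0, which agrees with 2 − 3 + 1 = 0.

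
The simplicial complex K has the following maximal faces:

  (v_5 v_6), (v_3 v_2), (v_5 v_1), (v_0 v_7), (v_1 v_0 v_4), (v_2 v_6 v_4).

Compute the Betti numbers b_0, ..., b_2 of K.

b_0 = 1, b_1 = 1, b_2 = 0.

We work with the vertex ordering v_0 < v_1 < v_2 < v_3 < v_4 < v_5 < v_6 < v_7. The simplices of K, each written with vertices in increasing order, are:

  0-simplices (8): [v_0], [v_1], [v_2], [v_3], [v_4], [v_5], [v_6], [v_7]
  1-simplices (10): [v_0,v_1], [v_0,v_4], [v_0,v_7], [v_1,v_4], [v_1,v_5], [v_2,v_3], [v_2,v_4], [v_2,v_6], [v_4,v_6], [v_5,v_6]
  2-simplices (2): [v_0,v_1,v_4], [v_2,v_4,v_6]

Hence C_0 ≅ Z^8, C_1 ≅ Z^10, C_2 ≅ Z^2.

The boundary map ∂_1: C_1 → C_0 sends each edge [p,q] (with p < q) to q − p.
The resulting 8×10 matrix has rank 7, and its Smith normal form has invariant factors (1,1,1,1,1,1,1).

The boundary map ∂_2: C_2 → C_1 maps a triangle to the signed sum of its edges. For instance
  ∂[v_2,v_4,v_6] = [v_4,v_6] − [v_2,v_6] + [v_2,v_4],
  ∂[v_0,v_1,v_4] = [v_1,v_4] − [v_0,v_4] + [v_0,v_1].
As a 10×2 matrix over Z this has rank 2, with invariant factors (1,1).

Computing H_k = (kernel of ∂_k) / (image of ∂_{k+1}):

  H_0: rank C_0 − rank ∂_1 = 8 − 7 = 1, and the invariant factors of ∂_1 are all 1, so H_0 = Z.
  H_1: rank ker ∂_1 − rank ∂_2 = (10 − 7) − 2 = 1, and the invariant factors of ∂_2 are all 1, so H_1 = Z.
  H_2: rank ker ∂_2 − rank ∂_3 = (2 − 2) − 0 = 0, and there is no ∂_3, so H_2 = 0.

Hence the Betti numbers are b_0 = 1, b_1 = 1, b_2 = 0.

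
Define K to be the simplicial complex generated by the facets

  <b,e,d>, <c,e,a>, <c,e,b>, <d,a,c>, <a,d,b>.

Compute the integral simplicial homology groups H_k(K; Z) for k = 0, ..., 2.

H_0 = Z,  H_1 = Z,  H_2 = 0.

Order the vertices as a < b < c < d < e. Listing each simplex with vertices in this order, K has dimension 2 with simplices:

  0-simplices (5): a, b, c, d, e
  1-simplices (10): ab, ac, ad, ae, bc, bd, be, cd, ce, de
  2-simplices (5): abd, acd, ace, bce, bde

so the chain groups are C_0 ≅ Z^5, C_1 ≅ Z^10, C_2 ≅ Z^5.

Boundary ∂_1: C_1 → C_0 sends each edge [p,q] (with p < q) to q − p.
The resulting 5×10 matrix has rank 4, and its Smith normal form has invariant factors (1,1,1,1).

Boundary ∂_2: C_2 → C_1 maps a triangle to the signed sum of its edges. For instance
  ∂abd = bd − ad + ab,
  ∂ace = ce − ae + ac.
The 10×5 boundary matrix has rank 5 and Smith normal form diag(1,1,1,1,1).

Reading off H_k = ker ∂_k / im ∂_{k+1}:

  H_0: rank C_0 − rank ∂_1 = 5 − 4 = 1, and the invariant factors of ∂_1 are all 1, so H_0 = Z.
  H_1: rank ker ∂_1 − rank ∂_2 = (10 − 4) − 5 = 1, and the invariant factors of ∂_2 are all 1, so H_1 = Z.
  H_2: rank ker ∂_2 − rank ∂_3 = (5 − 5) − 0 = 0, and there is no ∂_3, so H_2 = 0.

(K is a triangulation of the Möbius band.)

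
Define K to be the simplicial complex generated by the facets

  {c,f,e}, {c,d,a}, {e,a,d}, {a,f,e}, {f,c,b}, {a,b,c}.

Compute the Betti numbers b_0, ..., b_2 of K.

b_0 = 1, b_1 = 1, b_2 = 0.

We work with the vertex ordering a < b < c < d < e < f. The simplices of K, each written with vertices in increasing order, are:

  0-simplices (6): a, b, c, d, e, f
  1-simplices (12): ab, ac, ad, ae, af, bc, bf, cd, ce, cf, de, ef
  2-simplices (6): abc, acd, ade, aef, bcf, cef

giving chain groups C_0 ≅ Z^6, C_1 ≅ Z^12, C_2 ≅ Z^6.

The boundary map ∂_1: C_1 → C_0 is given by ∂[p,q] = [q] − [p].
The 6×12 boundary matrix has rank 5 and Smith normal form diag(1,1,1,1,1).

Boundary ∂_2: C_2 → C_1 acts by ∂[p,q,r] = [q,r] − [p,r] + [p,q]. For instance
  ∂acd = cd − ad + ac,
  ∂ade = de − ae + ad.
This gives a 12×6 integer matrix of rank 6; reducing to Smith normal form yields diagonal entries (1,1,1,1,1,1).

From H_k ≅ ker(∂_k) / im(∂_{k+1}) we obtain:

  H_0: rank C_0 − rank ∂_1 = 6 − 5 = 1, and the invariant factors of ∂_1 are all 1, so H_0 = Z.
  H_1: rank ker ∂_1 − rank ∂_2 = (12 − 5) − 6 = 1, and the invariant factors of ∂_2 are all 1, so H_1 = Z.
  H_2: rank ker ∂_2 − rank ∂_3 = (6 − 6) − 0 = 0, and there is no ∂_3, so H_2 = 0.

(K is a triangulation of the cylinder S^1 x I.)

Hence the Betti numbers are b_0 = 1, b_1 = 1, b_2 = 0.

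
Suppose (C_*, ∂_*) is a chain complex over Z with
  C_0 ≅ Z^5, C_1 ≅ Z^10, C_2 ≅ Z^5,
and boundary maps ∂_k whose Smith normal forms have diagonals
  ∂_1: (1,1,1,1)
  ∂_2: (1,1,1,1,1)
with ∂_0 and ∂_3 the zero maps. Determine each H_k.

H_0 = Z,  H_1 = Z,  H_2 = 0.

H_0: b_0 = 5 − 0 − 4 = 1; torsion from ∂_1 factors > 1: none. So H_0 = Z.
H_1: b_1 = 10 − 4 − 5 = 1; torsion from ∂_2 factors > 1: none. So H_1 = Z.
H_2: b_2 = 5 − 5 − 0 = 0; torsion from ∂_3 factors > 1: none. So H_2 = 0.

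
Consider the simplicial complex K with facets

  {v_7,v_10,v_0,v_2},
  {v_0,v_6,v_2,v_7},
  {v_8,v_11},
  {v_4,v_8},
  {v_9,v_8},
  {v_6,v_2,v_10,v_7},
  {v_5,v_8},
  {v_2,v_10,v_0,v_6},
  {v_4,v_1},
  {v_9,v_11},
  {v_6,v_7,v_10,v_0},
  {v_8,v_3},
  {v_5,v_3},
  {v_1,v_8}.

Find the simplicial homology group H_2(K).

H_2 ≅ 0.

We work with the vertex ordering v_0 < v_1 < v_2 < v_3 < v_4 < v_5 < v_6 < v_7 < v_8 < v_9 < v_10 < v_11. The simplices of K, each written with vertices in increasing order, are:

  0-simplices (12): [v_0], [v_1], [v_2], [v_3], [v_4], [v_5], [v_6], [v_7], [v_8], [v_9], [v_10], [v_11]
  1-simplices (19): (19 of them)
  2-simplices (10): [v_0,v_2,v_6], [v_0,v_2,v_7], [v_0,v_2,v_10], [v_0,v_6,v_7], [v_0,v_6,v_10], [v_0,v_7,v_10], [v_2,v_6,v_7], [v_2,v_6,v_10], [v_2,v_7,v_10], [v_6,v_7,v_10]
  3-simplices (5): [v_0,v_2,v_6,v_7], [v_0,v_2,v_6,v_10], [v_0,v_2,v_7,v_10], [v_0,v_6,v_7,v_10], [v_2,v_6,v_7,v_10]

so the chain groups are C_0 ≅ Z^12, C_1 ≅ Z^19, C_2 ≅ Z^10, C_3 ≅ Z^5.

Boundary ∂_1: C_1 → C_0 sends each edge [p,q] (with p < q) to q − p. For instance
  ∂[v_0,v_2] = [v_2] − [v_0].
The 12×19 boundary matrix has rank 10 and Smith normal form diag(1,1,1,1,1,1,1,1,1,1).

The boundary map ∂_2: C_2 → C_1 maps a triangle to the signed sum of its edges. For instance
  ∂[v_0,v_6,v_10] = [v_6,v_10] − [v_0,v_10] + [v_0,v_6],
  ∂[v_0,v_2,v_7] = [v_2,v_7] − [v_0,v_7] + [v_0,v_2].
This gives a 19×10 integer matrix of rank 6; reducing to Smith normal form yields diagonal entries (1,1,1,1,1,1).

Boundary ∂_3: C_3 → C_2 sends each 3-simplex σ to the alternating sum Σ_i (−1)^i (σ with its i-th vertex removed). For instance
  ∂[v_0,v_6,v_7,v_10] = [v_6,v_7,v_10] − [v_0,v_7,v_10] + [v_0,v_6,v_10] − [v_0,v_6,v_7],
  ∂[v_0,v_2,v_7,v_10] = [v_2,v_7,v_10] − [v_0,v_7,v_10] + [v_0,v_2,v_10] − [v_0,v_2,v_7].
The 10×5 boundary matrix has rank 4 and Smith normal form diag(1,1,1,1).

Now H_k = ker ∂_k / im ∂_{k+1}, so:

  H_2: rank ker ∂_2 − rank ∂_3 = (10 − 6) − 4 = 0, and the invariant factors of ∂_3 are all 1, so H_2 = 0.

(K is a triangulation of the disjoint union of a wedge of 3 circles and the 3-sphere S^3.)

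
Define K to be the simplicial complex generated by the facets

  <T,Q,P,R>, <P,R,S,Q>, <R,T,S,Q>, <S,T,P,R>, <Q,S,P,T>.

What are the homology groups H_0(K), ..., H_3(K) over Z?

H_0 = Z,  H_1 = 0,  H_2 = 0,  H_3 = Z.

Fix the vertex order P < Q < R < S < T and write every simplex with vertices in increasing order. Then dim K = 3 and the simplices of K are:

  0-simplices (5): P, Q, R, S, T
  1-simplices (10): PQ, PR, PS, PT, QR, QS, QT, RS, RT, ST
  2-simplices (10): PQR, PQS, PQT, PRS, PRT, PST, QRS, QRT, QST, RST
  3-simplices (5): PQRS, PQRT, PQST, PRST, QRST

so the chain groups are C_0 ≅ Z^5, C_1 ≅ Z^10, C_2 ≅ Z^10, C_3 ≅ Z^5.

Boundary ∂_1: C_1 → C_0 is given by ∂[p,q] = [q] − [p].
The 5×10 boundary matrix has rank 4 and Smith normal form diag(1,1,1,1).

Boundary ∂_2: C_2 → C_1 maps a triangle to the signed sum of its edges. For instance
  ∂PQS = QS − PS + PQ,
  ∂QRT = RT − QT + QR.
The resulting 10×10 matrix has rank 6, and its Smith normal form has invariant factors (1,1,1,1,1,1).

Boundary ∂_3: C_3 → C_2 sends each 3-simplex σ to the alternating sum Σ_i (−1)^i (σ with its i-th vertex removed). For instance
  ∂PQST = QST − PST + PQT − PQS,
  ∂PQRT = QRT − PRT + PQT − PQR.
The resulting 10×5 matrix has rank 4, and its Smith normal form has invariant factors (1,1,1,1).

Reading off H_k = ker ∂_k / im ∂_{k+1}:

  H_0: rank C_0 − rank ∂_1 = 5 − 4 = 1, and the invariant factors of ∂_1 are all 1, so H_0 = Z.
  H_1: rank ker ∂_1 − rank ∂_2 = (10 − 4) − 6 = 0, and the invariant factors of ∂_2 are all 1, so H_1 = 0.
  H_2: rank ker ∂_2 − rank ∂_3 = (10 − 6) − 4 = 0, and the invariant factors of ∂_3 are all 1, so H_2 = 0.
  H_3: rank ker ∂_3 − rank ∂_4 = (5 − 4) − 0 = 1, and there is no ∂_4, so H_3 = Z.

(K is a triangulation of the 3-sphere S^3.)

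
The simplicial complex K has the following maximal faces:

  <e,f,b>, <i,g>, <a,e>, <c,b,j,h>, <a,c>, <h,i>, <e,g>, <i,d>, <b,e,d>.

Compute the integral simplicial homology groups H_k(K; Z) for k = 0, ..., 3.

H_0 ≅ Z,  H_1 ≅ Z^3,  H_2 = 0,  H_3 = 0.

We work with the vertex ordering a < b < c < d < e < f < g < h < i < j. The simplices of K, each written with vertices in increasing order, are:

  0-simplices (10): a, b, c, d, e, f, g, h, i, j
  1-simplices (17): ac, ae, bc, bd, be, bf, bh, bj, ch, cj, de, di, ef, eg, gi, hi, hj
  2-simplices (6): bch, bcj, bde, bef, bhj, chj
  3-simplices (1): bchj

giving chain groups C_0 ≅ Z^10, C_1 ≅ Z^17, C_2 ≅ Z^6, C_3 ≅ Z^1.

∂_1: C_1 → C_0 sends each edge [p,q] (with p < q) to q − p.
The resulting 10×17 matrix has rank 9, and its Smith normal form has invariant factors (1,1,1,1,1,1,1,1,1).

The boundary map ∂_2: C_2 → C_1 acts by ∂[p,q,r] = [q,r] − [p,r] + [p,q]. For instance
  ∂bhj = hj − bj + bh,
  ∂chj = hj − cj + ch.
The resulting 17×6 matrix has rank 5, and its Smith normal form has invariant factors (1,1,1,1,1).

Boundary ∂_3: C_3 → C_2 sends each 3-simplex σ to the alternating sum Σ_i (−1)^i (σ with its i-th vertex removed). For instance
  ∂bchj = chj − bhj + bcj − bch.
This gives a 6×1 integer matrix of rank 1; reducing to Smith normal form yields diagonal entries (1).

Now H_k = ker ∂_k / im ∂_{k+1}, so:

  H_0: rank C_0 − rank ∂_1 = 10 − 9 = 1, and the invariant factors of ∂_1 are all 1, so H_0 = Z.
  H_1: rank ker ∂_1 − rank ∂_2 = (17 − 9) − 5 = 3, and the invariant factors of ∂_2 are all 1, so H_1 = Z^3.
  H_2: rank ker ∂_2 − rank ∂_3 = (6 − 5) − 1 = 0, and the invariant factors of ∂_3 are all 1, so H_2 = 0.
  H_3: rank ker ∂_3 − rank ∂_4 = (1 − 1) − 0 = 0, and there is no ∂_4, so H_3 = 0.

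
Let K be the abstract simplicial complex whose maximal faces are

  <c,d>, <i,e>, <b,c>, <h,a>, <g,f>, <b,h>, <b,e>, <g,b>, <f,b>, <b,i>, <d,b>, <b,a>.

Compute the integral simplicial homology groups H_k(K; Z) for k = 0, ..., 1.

Fix the vertex order a < b < c < d < e < f < g < h < i and write every simplex with vertices in increasing order. Then dim K = 1 and the simplices of K are:

  0-simplices (9): a, b, c, d, e, f, g, h, i
  1-simplices (12): ab, ah, bc, bd, be, bf, bg, bh, bi, cd, ei, fg

giving chain groups C_0 ≅ Z^9, C_1 ≅ Z^12.

∂_1: C_1 → C_0 sends each edge [p,q] (with p < q) to q − p. For instance
  ∂ab = b − a.
This gives a 9×12 integer matrix of rank 8; reducing to Smith normal form yields diagonal entries (1,1,1,1,1,1,1,1).

Now H_k = ker ∂_k / im ∂_{k+1}, so:

  H_0: rank C_0 − rank ∂_1 = 9 − 8 = 1, and the invariant factors of ∂_1 are all 1, so H_0 ≅ Z.
  H_1: rank ker ∂_1 − rank ∂_2 = (12 − 8) − 0 = 4, and there is no ∂_2, so H_1 ≅ Z^4.

H_0 = Z,  H_1 = Z^4.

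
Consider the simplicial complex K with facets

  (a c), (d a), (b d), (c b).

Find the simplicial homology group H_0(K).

H_0 = Z.

We work with the vertex ordering a < b < c < d. The simplices of K, each written with vertices in increasing order, are:

  0-simplices (4): a, b, c, d
  1-simplices (4): ac, ad, bc, bd

Hence C_0 ≅ Z^4, C_1 ≅ Z^4.

Boundary ∂_1: C_1 → C_0 sends each edge [p,q] (with p < q) to q − p. For instance
  ∂bc = c − b.
This gives a 4×4 integer matrix of rank 3; reducing to Smith normal form yields diagonal entries (1,1,1).

Now H_k = ker ∂_k / im ∂_{k+1}, so:

  H_0: rank C_0 − rank ∂_1 = 4 − 3 = 1, and the invariant factors of ∂_1 are all 1, so H_0 = Z.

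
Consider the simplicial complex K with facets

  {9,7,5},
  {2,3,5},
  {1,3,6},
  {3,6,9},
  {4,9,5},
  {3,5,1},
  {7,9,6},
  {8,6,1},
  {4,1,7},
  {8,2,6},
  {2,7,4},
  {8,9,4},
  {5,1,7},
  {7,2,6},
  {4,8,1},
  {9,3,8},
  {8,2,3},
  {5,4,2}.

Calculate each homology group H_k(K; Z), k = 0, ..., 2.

Take the total order 1 < 2 < 3 < 4 < 5 < 6 < 7 < 8 < 9 on the vertex set. Then K (dimension 2) consists of the simplices:

  0-simplices (9): [1], [2], [3], [4], [5], [6], [7], [8], [9]
  1-simplices (27): (27 of them)
  2-simplices (18): [1,3,5], [1,3,6], [1,4,7], [1,4,8], [1,5,7], [1,6,8], [2,3,5], [2,3,8], [2,4,5], [2,4,7], [2,6,7], [2,6,8], [3,6,9], [3,8,9], [4,5,9], [4,8,9], [5,7,9], [6,7,9]

Hence C_0 ≅ Z^9, C_1 ≅ Z^27, C_2 ≅ Z^18.

Boundary ∂_1: C_1 → C_0 sends each edge [p,q] (with p < q) to q − p.
The resulting 9×27 matrix has rank 8, and its Smith normal form has invariant factors (1,1,1,1,1,1,1,1).

∂_2: C_2 → C_1 maps a triangle to the signed sum of its edges. For instance
  ∂[1,5,7] = [5,7] − [1,7] + [1,5],
  ∂[2,4,7] = [4,7] − [2,7] + [2,4].
The 27×18 boundary matrix has rank 18 and Smith normal form diag(1,1,1,1,1,1,1,1,1,1,1,1,1,1,1,1,1,2).

Reading off H_k = ker ∂_k / im ∂_{k+1}:

  H_0: rank C_0 − rank ∂_1 = 9 − 8 = 1, and the invariant factors of ∂_1 are all 1, so H_0 ≅ Z.
  H_1: rank ker ∂_1 − rank ∂_2 = (27 − 8) − 18 = 1, and ∂_2 has invariant factor 2 > 1, so H_1 ≅ Z ⊕ Z/2Z.
  H_2: rank ker ∂_2 − rank ∂_3 = (18 − 18) − 0 = 0, and there is no ∂_3, so H_2 ≅ 0.

H_0 = Z,  H_1 = Z ⊕ Z/2Z,  H_2 = 0.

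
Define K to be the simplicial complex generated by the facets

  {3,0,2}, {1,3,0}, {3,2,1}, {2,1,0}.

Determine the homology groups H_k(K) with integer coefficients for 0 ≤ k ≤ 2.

We work with the vertex ordering 0 < 1 < 2 < 3. The simplices of K, each written with vertices in increasing order, are:

  0-simplices (4): [0], [1], [2], [3]
  1-simplices (6): [0,1], [0,2], [0,3], [1,2], [1,3], [2,3]
  2-simplices (4): [0,1,2], [0,1,3], [0,2,3], [1,2,3]

giving chain groups C_0 ≅ Z^4, C_1 ≅ Z^6, C_2 ≅ Z^4.

Boundary ∂_1: C_1 → C_0 is given by ∂[p,q] = [q] − [p]. For instance
  ∂[1,3] = [3] − [1].
This gives a 4×6 integer matrix of rank 3; reducing to Smith normal form yields diagonal entries (1,1,1).

The boundary map ∂_2: C_2 → C_1 maps a triangle to the signed sum of its edges. For instance
  ∂[0,1,3] = [1,3] − [0,3] + [0,1],
  ∂[0,2,3] = [2,3] − [0,3] + [0,2].
This gives a 6×4 integer matrix of rank 3; reducing to Smith normal form yields diagonal entries (1,1,1).

Reading off H_k = ker ∂_k / im ∂_{k+1}:

  H_0: rank C_0 − rank ∂_1 = 4 − 3 = 1, and the invariant factors of ∂_1 are all 1, so H_0 = Z.
  H_1: rank ker ∂_1 − rank ∂_2 = (6 − 3) − 3 = 0, and the invariant factors of ∂_2 are all 1, so H_1 = 0.
  H_2: rank ker ∂_2 − rank ∂_3 = (4 − 3) − 0 = 1, and there is no ∂_3, so H_2 = Z.

H_0 ≅ Z,  H_1 = 0,  H_2 ≅ Z.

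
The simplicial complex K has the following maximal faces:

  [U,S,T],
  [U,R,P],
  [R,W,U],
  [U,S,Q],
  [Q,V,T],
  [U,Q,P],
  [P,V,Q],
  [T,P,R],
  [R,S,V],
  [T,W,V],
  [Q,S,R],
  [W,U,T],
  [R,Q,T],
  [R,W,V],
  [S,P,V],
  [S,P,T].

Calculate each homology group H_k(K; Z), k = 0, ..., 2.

Order the vertices as P < Q < R < S < T < U < V < W. Listing each simplex with vertices in this order, K has dimension 2 with simplices:

  0-simplices (8): P, Q, R, S, T, U, V, W
  1-simplices (24): PQ, PR, PS, PT, PU, PV, QR, QS, QT, QU, QV, RS, RT, RU, RV, RW, ST, SU, SV, TU, TV, TW, UW, VW
  2-simplices (16): PQU, PQV, PRT, PRU, PST, PSV, QRS, QRT, QSU, QTV, RSV, RUW, RVW, STU, TUW, TVW

giving chain groups C_0 ≅ Z^8, C_1 ≅ Z^24, C_2 ≅ Z^16.

The boundary map ∂_1: C_1 → C_0 sends each edge [p,q] (with p < q) to q − p.
The 8×24 boundary matrix has rank 7 and Smith normal form diag(1,1,1,1,1,1,1).

The boundary map ∂_2: C_2 → C_1 acts by ∂[p,q,r] = [q,r] − [p,r] + [p,q]. For instance
  ∂PSV = SV − PV + PS,
  ∂PRU = RU − PU + PR.
As a 24×16 matrix over Z this has rank 15, with invariant factors (1,1,1,1,1,1,1,1,1,1,1,1,1,1,1).

Now H_k = ker ∂_k / im ∂_{k+1}, so:

  H_0: rank C_0 − rank ∂_1 = 8 − 7 = 1, and the invariant factors of ∂_1 are all 1, so H_0 ≅ Z.
  H_1: rank ker ∂_1 − rank ∂_2 = (24 − 7) − 15 = 2, and the invariant factors of ∂_2 are all 1, so H_1 ≅ Z^2.
  H_2: rank ker ∂_2 − rank ∂_3 = (16 − 15) − 0 = 1, and there is no ∂_3, so H_2 ≅ Z.

As a check, the Euler characteristic is 8 − 24 + 16 = 0, which agrees with 1 − 2 + 1 = 0.

H_0 = Z,  H_1 = Z^2,  H_2 = Z.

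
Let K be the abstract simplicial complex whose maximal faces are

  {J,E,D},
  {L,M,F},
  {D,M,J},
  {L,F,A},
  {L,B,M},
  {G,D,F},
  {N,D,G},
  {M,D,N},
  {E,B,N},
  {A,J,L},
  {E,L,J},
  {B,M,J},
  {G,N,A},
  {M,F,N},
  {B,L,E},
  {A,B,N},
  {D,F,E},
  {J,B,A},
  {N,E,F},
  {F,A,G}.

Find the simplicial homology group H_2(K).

We work with the vertex ordering A < B < D < E < F < G < J < L < M < N. The simplices of K, each written with vertices in increasing order, are:

  0-simplices (10): A, B, D, E, F, G, J, L, M, N
  1-simplices (30): AB, AF, AG, AJ, AL, AN, BE, BJ, BL, BM, BN, DE, DF, DG, DJ, DM, DN, EF, EJ, EL, EN, FG, FL, FM, FN, GN, JL, JM, LM, MN
  2-simplices (20): ABJ, ABN, AFG, AFL, AGN, AJL, BEL, BEN, BJM, BLM, DEF, DEJ, DFG, DGN, DJM, DMN, EFN, EJL, FLM, FMN

Hence C_0 ≅ Z^10, C_1 ≅ Z^30, C_2 ≅ Z^20.

The boundary map ∂_1: C_1 → C_0 maps an edge to its endpoints' difference, ∂[p,q] = q − p. For instance
  ∂BJ = J − B.
The resulting 10×30 matrix has rank 9, and its Smith normal form has invariant factors (1,1,1,1,1,1,1,1,1).

Boundary ∂_2: C_2 → C_1 sends each 2-simplex [p,q,r] to [q,r] − [p,r] + [p,q]. For instance
  ∂BJM = JM − BM + BJ,
  ∂FMN = MN − FN + FM.
As a 30×20 matrix over Z this has rank 20, with invariant factors (1,1,1,1,1,1,1,1,1,1,1,1,1,1,1,1,1,1,1,2).

Reading off H_k = ker ∂_k / im ∂_{k+1}:

  H_2: rank ker ∂_2 − rank ∂_3 = (20 − 20) − 0 = 0, and there is no ∂_3, so H_2 ≅ 0.

H_2 ≅ 0.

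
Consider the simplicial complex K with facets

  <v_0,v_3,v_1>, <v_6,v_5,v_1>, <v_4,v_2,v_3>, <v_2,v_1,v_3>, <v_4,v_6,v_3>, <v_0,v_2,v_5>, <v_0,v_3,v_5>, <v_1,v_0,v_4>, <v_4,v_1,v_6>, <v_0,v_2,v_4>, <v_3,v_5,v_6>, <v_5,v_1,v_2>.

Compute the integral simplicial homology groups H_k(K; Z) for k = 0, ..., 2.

Take the total order v_0 < v_1 < v_2 < v_3 < v_4 < v_5 < v_6 on the vertex set. Then K (dimension 2) consists of the simplices:

  0-simplices (7): [v_0], [v_1], [v_2], [v_3], [v_4], [v_5], [v_6]
  1-simplices (18): (18 of them)
  2-simplices (12): (12 of them)

giving chain groups C_0 ≅ Z^7, C_1 ≅ Z^18, C_2 ≅ Z^12.

∂_1: C_1 → C_0 maps an edge to its endpoints' difference, ∂[p,q] = q − p. For instance
  ∂[v_4,v_6] = [v_6] − [v_4].
As a 7×18 matrix over Z this has rank 6, with invariant factors (1,1,1,1,1,1).

∂_2: C_2 → C_1 acts by ∂[p,q,r] = [q,r] − [p,r] + [p,q]. For instance
  ∂[v_0,v_1,v_4] = [v_1,v_4] − [v_0,v_4] + [v_0,v_1],
  ∂[v_0,v_1,v_3] = [v_1,v_3] − [v_0,v_3] + [v_0,v_1].
The resulting 18×12 matrix has rank 12, and its Smith normal form has invariant factors (1,1,1,1,1,1,1,1,1,1,1,2).

Now H_k = ker ∂_k / im ∂_{k+1}, so:

  H_0: rank C_0 − rank ∂_1 = 7 − 6 = 1, and the invariant factors of ∂_1 are all 1, so H_0 ≅ Z.
  H_1: rank ker ∂_1 − rank ∂_2 = (18 − 6) − 12 = 0, and ∂_2 has invariant factor 2 > 1, so H_1 ≅ Z/2Z.
  H_2: rank ker ∂_2 − rank ∂_3 = (12 − 12) − 0 = 0, and there is no ∂_3, so H_2 ≅ 0.

As a check, the Euler characteristic is 7 − 18 + 12 = 1, which agrees with 1 − 0 + 0 = 1.
(K is a triangulation of the real projective plane RP^2.)

H_0 = Z,  H_1 = Z/2Z,  H_2 = 0.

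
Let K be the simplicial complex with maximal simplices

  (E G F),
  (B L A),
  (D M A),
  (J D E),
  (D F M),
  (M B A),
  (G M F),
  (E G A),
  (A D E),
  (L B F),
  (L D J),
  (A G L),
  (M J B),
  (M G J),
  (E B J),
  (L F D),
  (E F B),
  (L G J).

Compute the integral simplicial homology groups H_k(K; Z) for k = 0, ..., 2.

H_0 ≅ Z,  H_1 ≅ Z^2,  H_2 ≅ Z.

Order the vertices as A < B < D < E < F < G < J < L < M. Listing each simplex with vertices in this order, K has dimension 2 with simplices:

  0-simplices (9): A, B, D, E, F, G, J, L, M
  1-simplices (27): AB, AD, AE, AG, AL, AM, BE, BF, BJ, BL, BM, DE, DF, DJ, DL, DM, EF, EG, EJ, FG, FL, FM, GJ, GL, GM, JL, JM
  2-simplices (18): ABL, ABM, ADE, ADM, AEG, AGL, BEF, BEJ, BFL, BJM, DEJ, DFL, DFM, DJL, EFG, FGM, GJL, GJM

Hence C_0 ≅ Z^9, C_1 ≅ Z^27, C_2 ≅ Z^18.

∂_1: C_1 → C_0 maps an edge to its endpoints' difference, ∂[p,q] = q − p.
As a 9×27 matrix over Z this has rank 8, with invariant factors (1,1,1,1,1,1,1,1).

Boundary ∂_2: C_2 → C_1 maps a triangle to the signed sum of its edges. For instance
  ∂ADE = DE − AE + AD,
  ∂GJL = JL − GL + GJ.
This gives a 27×18 integer matrix of rank 17; reducing to Smith normal form yields diagonal entries (1,1,1,1,1,1,1,1,1,1,1,1,1,1,1,1,1).

Now H_k = ker ∂_k / im ∂_{k+1}, so:

  H_0: rank C_0 − rank ∂_1 = 9 − 8 = 1, and the invariant factors of ∂_1 are all 1, so H_0 = Z.
  H_1: rank ker ∂_1 − rank ∂_2 = (27 − 8) − 17 = 2, and the invariant factors of ∂_2 are all 1, so H_1 = Z^2.
  H_2: rank ker ∂_2 − rank ∂_3 = (18 − 17) − 0 = 1, and there is no ∂_3, so H_2 = Z.

As a check, the Euler characteristic is 9 − 27 + 18 = 0, which agrees with 1 − 2 + 1 = 0.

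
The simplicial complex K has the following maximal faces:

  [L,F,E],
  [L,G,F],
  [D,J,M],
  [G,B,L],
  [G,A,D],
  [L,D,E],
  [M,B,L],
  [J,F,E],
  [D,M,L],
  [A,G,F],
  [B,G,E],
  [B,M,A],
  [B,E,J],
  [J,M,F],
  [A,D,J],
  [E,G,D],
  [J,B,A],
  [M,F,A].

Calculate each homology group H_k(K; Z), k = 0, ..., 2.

H_0 ≅ Z,  H_1 ≅ Z ⊕ Z/2,  H_2 = 0.

We work with the vertex ordering A < B < D < E < F < G < J < L < M. The simplices of K, each written with vertices in increasing order, are:

  0-simplices (9): A, B, D, E, F, G, J, L, M
  1-simplices (27): AB, AD, AF, AG, AJ, AM, BE, BG, BJ, BL, BM, DE, DG, DJ, DL, DM, EF, EG, EJ, EL, FG, FJ, FL, FM, GL, JM, LM
  2-simplices (18): ABJ, ABM, ADG, ADJ, AFG, AFM, BEG, BEJ, BGL, BLM, DEG, DEL, DJM, DLM, EFJ, EFL, FGL, FJM

so the chain groups are C_0 ≅ Z^9, C_1 ≅ Z^27, C_2 ≅ Z^18.

Boundary ∂_1: C_1 → C_0 sends each edge [p,q] (with p < q) to q − p.
This gives a 9×27 integer matrix of rank 8; reducing to Smith normal form yields diagonal entries (1,1,1,1,1,1,1,1).

The boundary map ∂_2: C_2 → C_1 sends each 2-simplex [p,q,r] to [q,r] − [p,r] + [p,q]. For instance
  ∂AFM = FM − AM + AF,
  ∂DJM = JM − DM + DJ.
This gives a 27×18 integer matrix of rank 18; reducing to Smith normal form yields diagonal entries (1,1,1,1,1,1,1,1,1,1,1,1,1,1,1,1,1,2).

Computing H_k = (kernel of ∂_k) / (image of ∂_{k+1}):

  H_0: rank C_0 − rank ∂_1 = 9 − 8 = 1, and the invariant factors of ∂_1 are all 1, so H_0 ≅ Z.
  H_1: rank ker ∂_1 − rank ∂_2 = (27 − 8) − 18 = 1, and ∂_2 has invariant factor 2 > 1, so H_1 ≅ Z ⊕ Z/2.
  H_2: rank ker ∂_2 − rank ∂_3 = (18 − 18) − 0 = 0, and there is no ∂_3, so H_2 ≅ 0.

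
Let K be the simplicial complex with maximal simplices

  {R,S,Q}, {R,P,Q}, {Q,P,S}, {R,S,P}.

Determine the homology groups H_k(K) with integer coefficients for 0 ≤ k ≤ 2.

H_0 = Z,  H_1 = 0,  H_2 = Z.

Fix the vertex order P < Q < R < S and write every simplex with vertices in increasing order. Then dim K = 2 and the simplices of K are:

  0-simplices (4): P, Q, R, S
  1-simplices (6): PQ, PR, PS, QR, QS, RS
  2-simplices (4): PQR, PQS, PRS, QRS

Hence C_0 ≅ Z^4, C_1 ≅ Z^6, C_2 ≅ Z^4.

The boundary map ∂_1: C_1 → C_0 sends each edge [p,q] (with p < q) to q − p. For instance
  ∂QS = S − Q.
The 4×6 boundary matrix has rank 3 and Smith normal form diag(1,1,1).

The boundary map ∂_2: C_2 → C_1 sends each 2-simplex [p,q,r] to [q,r] − [p,r] + [p,q]. For instance
  ∂PQS = QS − PS + PQ,
  ∂QRS = RS − QS + QR.
As a 6×4 matrix over Z this has rank 3, with invariant factors (1,1,1).

Reading off H_k = ker ∂_k / im ∂_{k+1}:

  H_0: rank C_0 − rank ∂_1 = 4 − 3 = 1, and the invariant factors of ∂_1 are all 1, so H_0 ≅ Z.
  H_1: rank ker ∂_1 − rank ∂_2 = (6 − 3) − 3 = 0, and the invariant factors of ∂_2 are all 1, so H_1 ≅ 0.
  H_2: rank ker ∂_2 − rank ∂_3 = (4 − 3) − 0 = 1, and there is no ∂_3, so H_2 ≅ Z.

As a check, the Euler characteristic is 4 − 6 + 4 = 2, which agrees with 1 − 0 + 1 = 2.
(K is a triangulation of the 2-sphere S^2.)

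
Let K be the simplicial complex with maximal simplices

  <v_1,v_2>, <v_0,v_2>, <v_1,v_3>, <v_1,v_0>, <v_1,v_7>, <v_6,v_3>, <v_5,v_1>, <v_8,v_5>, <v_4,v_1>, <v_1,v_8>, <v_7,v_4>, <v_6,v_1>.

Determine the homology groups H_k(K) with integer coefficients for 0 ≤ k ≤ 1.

H_0 ≅ Z,  H_1 ≅ Z^4.

Take the total order v_0 < v_1 < v_2 < v_3 < v_4 < v_5 < v_6 < v_7 < v_8 on the vertex set. Then K (dimension 1) consists of the simplices:

  0-simplices (9): [v_0], [v_1], [v_2], [v_3], [v_4], [v_5], [v_6], [v_7], [v_8]
  1-simplices (12): [v_0,v_1], [v_0,v_2], [v_1,v_2], [v_1,v_3], [v_1,v_4], [v_1,v_5], [v_1,v_6], [v_1,v_7], [v_1,v_8], [v_3,v_6], [v_4,v_7], [v_5,v_8]

so the chain groups are C_0 ≅ Z^9, C_1 ≅ Z^12.

∂_1: C_1 → C_0 maps an edge to its endpoints' difference, ∂[p,q] = q − p.
As a 9×12 matrix over Z this has rank 8, with invariant factors (1,1,1,1,1,1,1,1).

Now H_k = ker ∂_k / im ∂_{k+1}, so:

  H_0: rank C_0 − rank ∂_1 = 9 − 8 = 1, and the invariant factors of ∂_1 are all 1, so H_0 ≅ Z.
  H_1: rank ker ∂_1 − rank ∂_2 = (12 − 8) − 0 = 4, and there is no ∂_2, so H_1 ≅ Z^4.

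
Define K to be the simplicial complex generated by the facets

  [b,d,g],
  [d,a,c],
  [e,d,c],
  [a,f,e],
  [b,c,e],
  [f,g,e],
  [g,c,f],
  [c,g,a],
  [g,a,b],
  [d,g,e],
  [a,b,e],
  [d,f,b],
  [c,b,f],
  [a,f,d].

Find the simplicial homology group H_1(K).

K has 7 vertices, 21 edges, 14 triangles.
rank ∂_1 = 6, rank ∂_2 = 13 ⇒ b_1 = 21 − 6 − 13 = 2; all invariant factors of ∂_2 are 1 so no torsion. So H_1 = Z^2.

H_1 ≅ Z^2.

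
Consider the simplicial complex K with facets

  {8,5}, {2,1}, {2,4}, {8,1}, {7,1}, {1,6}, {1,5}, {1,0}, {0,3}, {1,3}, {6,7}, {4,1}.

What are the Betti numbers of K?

b_0 = 1, b_1 = 4.

Fix the vertex order 0 < 1 < 2 < 3 < 4 < 5 < 6 < 7 < 8 and write every simplex with vertices in increasing order. Then dim K = 1 and the simplices of K are:

  0-simplices (9): [0], [1], [2], [3], [4], [5], [6], [7], [8]
  1-simplices (12): [0,1], [0,3], [1,2], [1,3], [1,4], [1,5], [1,6], [1,7], [1,8], [2,4], [5,8], [6,7]

so the chain groups are C_0 ≅ Z^9, C_1 ≅ Z^12.

The boundary map ∂_1: C_1 → C_0 sends each edge [p,q] (with p < q) to q − p. For instance
  ∂[2,4] = [4] − [2].
The 9×12 boundary matrix has rank 8 and Smith normal form diag(1,1,1,1,1,1,1,1).

Reading off H_k = ker ∂_k / im ∂_{k+1}:

  H_0: rank C_0 − rank ∂_1 = 9 − 8 = 1, and the invariant factors of ∂_1 are all 1, so H_0 ≅ Z.
  H_1: rank ker ∂_1 − rank ∂_2 = (12 − 8) − 0 = 4, and there is no ∂_2, so H_1 ≅ Z^4.

As a check, the Euler characteristic is 9 − 12 = -3, which agrees with 1 − 4 = -3.
(K is a triangulation of a wedge of 4 circles.)

Hence the Betti numbers are b_0 = 1, b_1 = 4.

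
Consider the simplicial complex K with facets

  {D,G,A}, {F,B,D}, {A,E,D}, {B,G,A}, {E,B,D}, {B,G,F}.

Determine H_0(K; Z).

H_0 ≅ Z.

Fix the vertex order A < B < D < E < F < G and write every simplex with vertices in increasing order. Then dim K = 2 and the simplices of K are:

  0-simplices (6): A, B, D, E, F, G
  1-simplices (12): AB, AD, AE, AG, BD, BE, BF, BG, DE, DF, DG, FG
  2-simplices (6): ABG, ADE, ADG, BDE, BDF, BFG

Hence C_0 ≅ Z^6, C_1 ≅ Z^12, C_2 ≅ Z^6.

∂_1: C_1 → C_0 maps an edge to its endpoints' difference, ∂[p,q] = q − p.
The 6×12 boundary matrix has rank 5 and Smith normal form diag(1,1,1,1,1).

∂_2: C_2 → C_1 maps a triangle to the signed sum of its edges. For instance
  ∂BDE = DE − BE + BD,
  ∂ADG = DG − AG + AD.
As a 12×6 matrix over Z this has rank 6, with invariant factors (1,1,1,1,1,1).

Now H_k = ker ∂_k / im ∂_{k+1}, so:

  H_0: rank C_0 − rank ∂_1 = 6 − 5 = 1, and the invariant factors of ∂_1 are all 1, so H_0 ≅ Z.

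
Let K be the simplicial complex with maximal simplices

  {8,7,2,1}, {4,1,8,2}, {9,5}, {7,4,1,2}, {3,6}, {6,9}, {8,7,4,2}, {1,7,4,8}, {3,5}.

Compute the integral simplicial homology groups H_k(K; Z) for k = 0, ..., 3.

H_0 ≅ Z^2,  H_1 ≅ Z,  H_2 = 0,  H_3 ≅ Z.

We work with the vertex ordering 1 < 2 < 3 < 4 < 5 < 6 < 7 < 8 < 9. The simplices of K, each written with vertices in increasing order, are:

  0-simplices (9): [1], [2], [3], [4], [5], [6], [7], [8], [9]
  1-simplices (14): [1,2], [1,4], [1,7], [1,8], [2,4], [2,7], [2,8], [3,5], [3,6], [4,7], [4,8], [5,9], [6,9], [7,8]
  2-simplices (10): [1,2,4], [1,2,7], [1,2,8], [1,4,7], [1,4,8], [1,7,8], [2,4,7], [2,4,8], [2,7,8], [4,7,8]
  3-simplices (5): [1,2,4,7], [1,2,4,8], [1,2,7,8], [1,4,7,8], [2,4,7,8]

giving chain groups C_0 ≅ Z^9, C_1 ≅ Z^14, C_2 ≅ Z^10, C_3 ≅ Z^5.

The boundary map ∂_1: C_1 → C_0 sends each edge [p,q] (with p < q) to q − p. For instance
  ∂[1,2] = [2] − [1].
The 9×14 boundary matrix has rank 7 and Smith normal form diag(1,1,1,1,1,1,1).

The boundary map ∂_2: C_2 → C_1 maps a triangle to the signed sum of its edges. For instance
  ∂[4,7,8] = [7,8] − [4,8] + [4,7],
  ∂[2,4,8] = [4,8] − [2,8] + [2,4].
As a 14×10 matrix over Z this has rank 6, with invariant factors (1,1,1,1,1,1).

Boundary ∂_3: C_3 → C_2 sends each 3-simplex σ to the alternating sum Σ_i (−1)^i (σ with its i-th vertex removed). For instance
  ∂[2,4,7,8] = [4,7,8] − [2,7,8] + [2,4,8] − [2,4,7],
  ∂[1,2,4,7] = [2,4,7] − [1,4,7] + [1,2,7] − [1,2,4].
As a 10×5 matrix over Z this has rank 4, with invariant factors (1,1,1,1).

Now H_k = ker ∂_k / im ∂_{k+1}, so:

  H_0: rank C_0 − rank ∂_1 = 9 − 7 = 2, and the invariant factors of ∂_1 are all 1, so H_0 = Z^2.
  H_1: rank ker ∂_1 − rank ∂_2 = (14 − 7) − 6 = 1, and the invariant factors of ∂_2 are all 1, so H_1 = Z.
  H_2: rank ker ∂_2 − rank ∂_3 = (10 − 6) − 4 = 0, and the invariant factors of ∂_3 are all 1, so H_2 = 0.
  H_3: rank ker ∂_3 − rank ∂_4 = (5 − 4) − 0 = 1, and there is no ∂_4, so H_3 = Z.

As a check, the Euler characteristic is 9 − 14 + 10 − 5 = 0, which agrees with 2 − 1 + 0 − 1 = 0.
(K is a triangulation of the disjoint union of the circle S^1 and the 3-sphere S^3.)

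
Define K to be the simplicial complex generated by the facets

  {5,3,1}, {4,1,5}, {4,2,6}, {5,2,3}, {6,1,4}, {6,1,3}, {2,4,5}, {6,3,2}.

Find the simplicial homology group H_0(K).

H_0 ≅ Z.

K has 6 vertices, 12 edges, 8 triangles.
rank ∂_0 = 0, rank ∂_1 = 5 ⇒ b_0 = 6 − 0 − 5 = 1; all invariant factors of ∂_1 are 1 so no torsion. So H_0 = Z.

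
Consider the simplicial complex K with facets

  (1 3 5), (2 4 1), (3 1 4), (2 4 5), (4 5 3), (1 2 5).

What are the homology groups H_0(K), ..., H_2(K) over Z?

K has 5 vertices, 9 edges, 6 triangles.
rank ∂_0 = 0, rank ∂_1 = 4 ⇒ b_0 = 5 − 0 − 4 = 1; all invariant factors of ∂_1 are 1 so no torsion. So H_0 = Z.
rank ∂_1 = 4, rank ∂_2 = 5 ⇒ b_1 = 9 − 4 − 5 = 0; all invariant factors of ∂_2 are 1 so no torsion. So H_1 = 0.
rank ∂_2 = 5, rank ∂_3 = 0 ⇒ b_2 = 6 − 5 − 0 = 1. So H_2 = Z.

H_0 ≅ Z,  H_1 = 0,  H_2 ≅ Z.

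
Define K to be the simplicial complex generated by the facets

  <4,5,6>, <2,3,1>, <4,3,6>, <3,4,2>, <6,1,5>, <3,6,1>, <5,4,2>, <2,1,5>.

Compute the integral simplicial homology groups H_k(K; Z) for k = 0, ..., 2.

Take the total order 1 < 2 < 3 < 4 < 5 < 6 on the vertex set. Then K (dimension 2) consists of the simplices:

  0-simplices (6): [1], [2], [3], [4], [5], [6]
  1-simplices (12): [1,2], [1,3], [1,5], [1,6], [2,3], [2,4], [2,5], [3,4], [3,6], [4,5], [4,6], [5,6]
  2-simplices (8): [1,2,3], [1,2,5], [1,3,6], [1,5,6], [2,3,4], [2,4,5], [3,4,6], [4,5,6]

giving chain groups C_0 ≅ Z^6, C_1 ≅ Z^12, C_2 ≅ Z^8.

Boundary ∂_1: C_1 → C_0 sends each edge [p,q] (with p < q) to q − p. For instance
  ∂[2,3] = [3] − [2].
The 6×12 boundary matrix has rank 5 and Smith normal form diag(1,1,1,1,1).

The boundary map ∂_2: C_2 → C_1 sends each 2-simplex [p,q,r] to [q,r] − [p,r] + [p,q]. For instance
  ∂[4,5,6] = [5,6] − [4,6] + [4,5],
  ∂[1,3,6] = [3,6] − [1,6] + [1,3].
As a 12×8 matrix over Z this has rank 7, with invariant factors (1,1,1,1,1,1,1).

Computing H_k = (kernel of ∂_k) / (image of ∂_{k+1}):

  H_0: rank C_0 − rank ∂_1 = 6 − 5 = 1, and the invariant factors of ∂_1 are all 1, so H_0 ≅ Z.
  H_1: rank ker ∂_1 − rank ∂_2 = (12 − 5) − 7 = 0, and the invariant factors of ∂_2 are all 1, so H_1 ≅ 0.
  H_2: rank ker ∂_2 − rank ∂_3 = (8 − 7) − 0 = 1, and there is no ∂_3, so H_2 ≅ Z.

As a check, the Euler characteristic is 6 − 12 + 8 = 2, which agrees with 1 − 0 + 1 = 2.
(K is a triangulation of the 2-sphere S^2.)

H_0 = Z,  H_1 = 0,  H_2 = Z.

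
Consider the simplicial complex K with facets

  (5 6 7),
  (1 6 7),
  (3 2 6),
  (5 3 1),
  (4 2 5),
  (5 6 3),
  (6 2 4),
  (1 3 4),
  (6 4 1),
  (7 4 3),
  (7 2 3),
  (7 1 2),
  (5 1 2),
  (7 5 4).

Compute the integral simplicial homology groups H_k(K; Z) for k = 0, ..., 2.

K has 7 vertices, 21 edges, 14 triangles.
rank ∂_0 = 0, rank ∂_1 = 6 ⇒ b_0 = 7 − 0 − 6 = 1; all invariant factors of ∂_1 are 1 so no torsion. So H_0 = Z.
rank ∂_1 = 6, rank ∂_2 = 13 ⇒ b_1 = 21 − 6 − 13 = 2; all invariant factors of ∂_2 are 1 so no torsion. So H_1 = Z^2.
rank ∂_2 = 13, rank ∂_3 = 0 ⇒ b_2 = 14 − 13 − 0 = 1. So H_2 = Z.

H_0 ≅ Z,  H_1 ≅ Z^2,  H_2 ≅ Z.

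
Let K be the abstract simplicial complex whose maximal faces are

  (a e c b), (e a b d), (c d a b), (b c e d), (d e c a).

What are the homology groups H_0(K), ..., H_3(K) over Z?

H_0 = Z,  H_1 = 0,  H_2 = 0,  H_3 = Z.

Order the vertices as a < b < c < d < e. Listing each simplex with vertices in this order, K has dimension 3 with simplices:

  0-simplices (5): a, b, c, d, e
  1-simplices (10): ab, ac, ad, ae, bc, bd, be, cd, ce, de
  2-simplices (10): abc, abd, abe, acd, ace, ade, bcd, bce, bde, cde
  3-simplices (5): abcd, abce, abde, acde, bcde

so the chain groups are C_0 ≅ Z^5, C_1 ≅ Z^10, C_2 ≅ Z^10, C_3 ≅ Z^5.

The boundary map ∂_1: C_1 → C_0 sends each edge [p,q] (with p < q) to q − p.
This gives a 5×10 integer matrix of rank 4; reducing to Smith normal form yields diagonal entries (1,1,1,1).

Boundary ∂_2: C_2 → C_1 acts by ∂[p,q,r] = [q,r] − [p,r] + [p,q]. For instance
  ∂bce = ce − be + bc,
  ∂bcd = cd − bd + bc.
As a 10×10 matrix over Z this has rank 6, with invariant factors (1,1,1,1,1,1).

∂_3: C_3 → C_2 sends each 3-simplex σ to the alternating sum Σ_i (−1)^i (σ with its i-th vertex removed). For instance
  ∂abcd = bcd − acd + abd − abc,
  ∂bcde = cde − bde + bce − bcd.
This gives a 10×5 integer matrix of rank 4; reducing to Smith normal form yields diagonal entries (1,1,1,1).

Reading off H_k = ker ∂_k / im ∂_{k+1}:

  H_0: rank C_0 − rank ∂_1 = 5 − 4 = 1, and the invariant factors of ∂_1 are all 1, so H_0 = Z.
  H_1: rank ker ∂_1 − rank ∂_2 = (10 − 4) − 6 = 0, and the invariant factors of ∂_2 are all 1, so H_1 = 0.
  H_2: rank ker ∂_2 − rank ∂_3 = (10 − 6) − 4 = 0, and the invariant factors of ∂_3 are all 1, so H_2 = 0.
  H_3: rank ker ∂_3 − rank ∂_4 = (5 − 4) − 0 = 1, and there is no ∂_4, so H_3 = Z.

(K is a triangulation of the 3-sphere S^3.)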